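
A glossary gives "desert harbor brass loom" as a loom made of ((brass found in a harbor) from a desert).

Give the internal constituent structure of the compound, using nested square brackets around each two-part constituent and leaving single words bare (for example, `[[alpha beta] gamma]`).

[[desert [harbor brass]] loom]

At the top level: head "loom"; modifier "desert harbor brass".
Inside "desert harbor brass": head "brass" (specifically "harbor brass"), modifier "desert".
Inside "harbor brass": head "brass", modifier "harbor".
So the structure is [[desert [harbor brass]] loom].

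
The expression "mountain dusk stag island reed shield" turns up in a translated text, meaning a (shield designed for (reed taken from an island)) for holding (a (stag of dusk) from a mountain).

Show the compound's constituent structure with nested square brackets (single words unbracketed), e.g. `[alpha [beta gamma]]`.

Overall it is a kind of shield (specifically "island reed shield"); the modifier is "mountain dusk stag".
Inside "mountain dusk stag": head "stag" (specifically "dusk stag"), modifier "mountain".
Inside "dusk stag": head "stag", modifier "dusk".
Inside "island reed shield": head "shield", modifier "island reed".
Inside "island reed": head "reed", modifier "island".
So the structure is [[mountain [dusk stag]] [[island reed] shield]].

[[mountain [dusk stag]] [[island reed] shield]]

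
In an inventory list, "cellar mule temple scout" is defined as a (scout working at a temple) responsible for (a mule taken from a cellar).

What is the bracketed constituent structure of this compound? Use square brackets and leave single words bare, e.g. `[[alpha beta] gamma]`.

At the top level: head "scout" (specifically "temple scout"); modifier "cellar mule".
Inside "cellar mule": head "mule", modifier "cellar".
Inside "temple scout": head "scout", modifier "temple".
Putting it together: [[cellar mule] [temple scout]].

[[cellar mule] [temple scout]]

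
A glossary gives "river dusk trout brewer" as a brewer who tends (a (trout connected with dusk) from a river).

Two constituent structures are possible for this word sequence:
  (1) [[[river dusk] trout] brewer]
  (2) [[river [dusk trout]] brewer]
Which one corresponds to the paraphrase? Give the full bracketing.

The paraphrase's head is the "brewer" part ("brewer"); its modifier is "river dusk trout".
That top-level split, carried through the inner groups, gives [[river [dusk trout]] brewer].

[[river [dusk trout]] brewer]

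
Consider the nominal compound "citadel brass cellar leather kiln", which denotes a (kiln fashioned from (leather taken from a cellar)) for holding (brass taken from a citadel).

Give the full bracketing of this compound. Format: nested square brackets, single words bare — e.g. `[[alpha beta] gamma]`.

Overall it is a kind of kiln (specifically "cellar leather kiln"); the modifier is "citadel brass".
Within "citadel brass", the head is "brass" and the modifier is "citadel".
Within "cellar leather kiln", the head is "kiln" and the modifier is "cellar leather".
Within "cellar leather", the head is "leather" and the modifier is "cellar".
Putting it together: [[citadel brass] [[cellar leather] kiln]].

[[citadel brass] [[cellar leather] kiln]]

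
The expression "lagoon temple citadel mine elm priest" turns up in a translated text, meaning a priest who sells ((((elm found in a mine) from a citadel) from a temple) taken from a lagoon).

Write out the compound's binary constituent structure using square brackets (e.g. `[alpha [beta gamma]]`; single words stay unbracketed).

[[lagoon [temple [citadel [mine elm]]]] priest]

Overall it is a kind of priest; the modifier is "lagoon temple citadel mine elm".
Inside "lagoon temple citadel mine elm": head "elm" (specifically "temple citadel mine elm"), modifier "lagoon".
Inside "temple citadel mine elm": head "elm" (specifically "citadel mine elm"), modifier "temple".
Inside "citadel mine elm": head "elm" (specifically "mine elm"), modifier "citadel".
Inside "mine elm": head "elm", modifier "mine".
Putting it together: [[lagoon [temple [citadel [mine elm]]]] priest].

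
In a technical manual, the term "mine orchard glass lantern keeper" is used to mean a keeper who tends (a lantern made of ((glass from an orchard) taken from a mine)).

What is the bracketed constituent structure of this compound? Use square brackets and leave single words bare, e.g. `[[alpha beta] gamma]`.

[[[mine [orchard glass]] lantern] keeper]

Whole compound: head "keeper", modifier "mine orchard glass lantern".
"mine orchard glass lantern" → head "lantern", modifier "mine orchard glass".
"mine orchard glass" → head "glass" (specifically "orchard glass"), modifier "mine".
"orchard glass" → head "glass", modifier "orchard".
Putting it together: [[[mine [orchard glass]] lantern] keeper].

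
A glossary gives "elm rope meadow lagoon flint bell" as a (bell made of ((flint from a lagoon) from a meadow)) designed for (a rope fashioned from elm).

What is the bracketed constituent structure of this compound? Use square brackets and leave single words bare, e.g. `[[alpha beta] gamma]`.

[[elm rope] [[meadow [lagoon flint]] bell]]

Whole compound: head "bell" (specifically "meadow lagoon flint bell"), modifier "elm rope".
"elm rope" → head "rope", modifier "elm".
"meadow lagoon flint bell" → head "bell", modifier "meadow lagoon flint".
"meadow lagoon flint" → head "flint" (specifically "lagoon flint"), modifier "meadow".
"lagoon flint" → head "flint", modifier "lagoon".
Assembled: [[elm rope] [[meadow [lagoon flint]] bell]].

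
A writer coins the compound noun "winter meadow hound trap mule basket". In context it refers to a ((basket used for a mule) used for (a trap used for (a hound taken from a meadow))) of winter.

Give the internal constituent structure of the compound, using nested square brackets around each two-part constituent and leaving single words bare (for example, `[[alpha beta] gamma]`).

[winter [[[meadow hound] trap] [mule basket]]]

At the top level: head "basket" (specifically "meadow hound trap mule basket"); modifier "winter".
"meadow hound trap mule basket" → head "basket" (specifically "mule basket"), modifier "meadow hound trap".
"meadow hound trap" → head "trap", modifier "meadow hound".
"meadow hound" → head "hound", modifier "meadow".
"mule basket" → head "basket", modifier "mule".
So the structure is [winter [[[meadow hound] trap] [mule basket]]].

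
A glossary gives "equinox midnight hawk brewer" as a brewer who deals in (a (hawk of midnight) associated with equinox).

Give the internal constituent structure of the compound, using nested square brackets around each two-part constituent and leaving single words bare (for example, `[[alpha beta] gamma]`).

[[equinox [midnight hawk]] brewer]

The outermost head in the paraphrase is "brewer", modified by "equinox midnight hawk".
Inside "equinox midnight hawk": head "hawk" (specifically "midnight hawk"), modifier "equinox".
Inside "midnight hawk": head "hawk", modifier "midnight".
Putting it together: [[equinox [midnight hawk]] brewer].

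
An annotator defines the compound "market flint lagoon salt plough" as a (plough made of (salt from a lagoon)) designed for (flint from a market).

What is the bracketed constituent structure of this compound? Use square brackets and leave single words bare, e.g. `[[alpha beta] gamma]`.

[[market flint] [[lagoon salt] plough]]

Overall it is a kind of plough (specifically "lagoon salt plough"); the modifier is "market flint".
"market flint" → head "flint", modifier "market".
"lagoon salt plough" → head "plough", modifier "lagoon salt".
"lagoon salt" → head "salt", modifier "lagoon".
Putting it together: [[market flint] [[lagoon salt] plough]].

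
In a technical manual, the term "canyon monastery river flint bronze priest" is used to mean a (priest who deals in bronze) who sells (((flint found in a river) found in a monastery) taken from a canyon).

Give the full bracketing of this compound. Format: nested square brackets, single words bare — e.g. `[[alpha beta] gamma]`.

At the top level: head "priest" (specifically "bronze priest"); modifier "canyon monastery river flint".
Inside "canyon monastery river flint": head "flint" (specifically "monastery river flint"), modifier "canyon".
Inside "monastery river flint": head "flint" (specifically "river flint"), modifier "monastery".
Inside "river flint": head "flint", modifier "river".
Inside "bronze priest": head "priest", modifier "bronze".
Putting it together: [[canyon [monastery [river flint]]] [bronze priest]].

[[canyon [monastery [river flint]]] [bronze priest]]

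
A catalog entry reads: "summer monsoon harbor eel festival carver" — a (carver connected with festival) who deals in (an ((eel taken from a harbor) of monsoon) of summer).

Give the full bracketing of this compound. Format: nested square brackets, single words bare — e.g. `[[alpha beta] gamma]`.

The outermost head in the paraphrase is "carver" (specifically "festival carver"), modified by "summer monsoon harbor eel".
Within "summer monsoon harbor eel", the head is "eel" (specifically "monsoon harbor eel") and the modifier is "summer".
Within "monsoon harbor eel", the head is "eel" (specifically "harbor eel") and the modifier is "monsoon".
Within "harbor eel", the head is "eel" and the modifier is "harbor".
Within "festival carver", the head is "carver" and the modifier is "festival".
So the structure is [[summer [monsoon [harbor eel]]] [festival carver]].

[[summer [monsoon [harbor eel]]] [festival carver]]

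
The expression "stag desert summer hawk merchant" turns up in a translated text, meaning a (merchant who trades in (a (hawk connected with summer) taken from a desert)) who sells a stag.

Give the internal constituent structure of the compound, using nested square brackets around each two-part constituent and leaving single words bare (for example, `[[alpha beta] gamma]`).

Overall it is a kind of merchant (specifically "desert summer hawk merchant"); the modifier is "stag".
Within "desert summer hawk merchant", the head is "merchant" and the modifier is "desert summer hawk".
Within "desert summer hawk", the head is "hawk" (specifically "summer hawk") and the modifier is "desert".
Within "summer hawk", the head is "hawk" and the modifier is "summer".
Assembled: [stag [[desert [summer hawk]] merchant]].

[stag [[desert [summer hawk]] merchant]]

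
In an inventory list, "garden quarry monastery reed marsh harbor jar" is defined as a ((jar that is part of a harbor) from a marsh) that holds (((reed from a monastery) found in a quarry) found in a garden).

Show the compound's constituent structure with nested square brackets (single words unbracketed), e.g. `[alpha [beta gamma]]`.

[[garden [quarry [monastery reed]]] [marsh [harbor jar]]]

The outermost head in the paraphrase is "jar" (specifically "marsh harbor jar"), modified by "garden quarry monastery reed".
"garden quarry monastery reed" → head "reed" (specifically "quarry monastery reed"), modifier "garden".
"quarry monastery reed" → head "reed" (specifically "monastery reed"), modifier "quarry".
"monastery reed" → head "reed", modifier "monastery".
"marsh harbor jar" → head "jar" (specifically "harbor jar"), modifier "marsh".
"harbor jar" → head "jar", modifier "harbor".
Assembled: [[garden [quarry [monastery reed]]] [marsh [harbor jar]]].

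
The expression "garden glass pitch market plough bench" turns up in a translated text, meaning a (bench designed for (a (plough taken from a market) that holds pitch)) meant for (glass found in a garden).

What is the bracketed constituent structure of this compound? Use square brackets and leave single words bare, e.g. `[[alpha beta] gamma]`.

At the top level: head "bench" (specifically "pitch market plough bench"); modifier "garden glass".
Within "garden glass", the head is "glass" and the modifier is "garden".
Within "pitch market plough bench", the head is "bench" and the modifier is "pitch market plough".
Within "pitch market plough", the head is "plough" (specifically "market plough") and the modifier is "pitch".
Within "market plough", the head is "plough" and the modifier is "market".
So the structure is [[garden glass] [[pitch [market plough]] bench]].

[[garden glass] [[pitch [market plough]] bench]]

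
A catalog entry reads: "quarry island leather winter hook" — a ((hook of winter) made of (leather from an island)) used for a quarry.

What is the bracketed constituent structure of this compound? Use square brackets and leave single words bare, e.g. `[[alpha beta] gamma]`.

Whole compound: head "hook" (specifically "island leather winter hook"), modifier "quarry".
Within "island leather winter hook", the head is "hook" (specifically "winter hook") and the modifier is "island leather".
Within "island leather", the head is "leather" and the modifier is "island".
Within "winter hook", the head is "hook" and the modifier is "winter".
Putting it together: [quarry [[island leather] [winter hook]]].

[quarry [[island leather] [winter hook]]]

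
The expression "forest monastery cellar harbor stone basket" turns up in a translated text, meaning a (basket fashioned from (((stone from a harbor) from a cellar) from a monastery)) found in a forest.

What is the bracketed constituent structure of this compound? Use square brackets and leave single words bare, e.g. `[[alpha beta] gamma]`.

[forest [[monastery [cellar [harbor stone]]] basket]]

Overall it is a kind of basket (specifically "monastery cellar harbor stone basket"); the modifier is "forest".
"monastery cellar harbor stone basket" → head "basket", modifier "monastery cellar harbor stone".
"monastery cellar harbor stone" → head "stone" (specifically "cellar harbor stone"), modifier "monastery".
"cellar harbor stone" → head "stone" (specifically "harbor stone"), modifier "cellar".
"harbor stone" → head "stone", modifier "harbor".
Putting it together: [forest [[monastery [cellar [harbor stone]]] basket]].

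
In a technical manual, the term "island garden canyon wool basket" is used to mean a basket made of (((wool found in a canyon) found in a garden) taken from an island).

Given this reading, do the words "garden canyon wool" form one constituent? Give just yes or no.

The paraphrase groups the words so that "garden canyon wool" is one unit: it corresponds to a single parenthesized sub-phrase.
The full structure is [[island [garden [canyon wool]]] basket], in which [garden canyon wool] is a constituent.

yes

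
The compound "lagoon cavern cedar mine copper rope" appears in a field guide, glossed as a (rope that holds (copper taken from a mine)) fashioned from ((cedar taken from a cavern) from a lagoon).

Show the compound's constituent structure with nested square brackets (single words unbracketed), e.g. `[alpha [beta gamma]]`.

Whole compound: head "rope" (specifically "mine copper rope"), modifier "lagoon cavern cedar".
Inside "lagoon cavern cedar": head "cedar" (specifically "cavern cedar"), modifier "lagoon".
Inside "cavern cedar": head "cedar", modifier "cavern".
Inside "mine copper rope": head "rope", modifier "mine copper".
Inside "mine copper": head "copper", modifier "mine".
Putting it together: [[lagoon [cavern cedar]] [[mine copper] rope]].

[[lagoon [cavern cedar]] [[mine copper] rope]]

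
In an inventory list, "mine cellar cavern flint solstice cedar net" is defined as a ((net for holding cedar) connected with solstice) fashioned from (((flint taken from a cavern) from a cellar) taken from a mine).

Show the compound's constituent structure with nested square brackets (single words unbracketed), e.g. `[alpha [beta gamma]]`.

Overall it is a kind of net (specifically "solstice cedar net"); the modifier is "mine cellar cavern flint".
"mine cellar cavern flint" → head "flint" (specifically "cellar cavern flint"), modifier "mine".
"cellar cavern flint" → head "flint" (specifically "cavern flint"), modifier "cellar".
"cavern flint" → head "flint", modifier "cavern".
"solstice cedar net" → head "net" (specifically "cedar net"), modifier "solstice".
"cedar net" → head "net", modifier "cedar".
So the structure is [[mine [cellar [cavern flint]]] [solstice [cedar net]]].

[[mine [cellar [cavern flint]]] [solstice [cedar net]]]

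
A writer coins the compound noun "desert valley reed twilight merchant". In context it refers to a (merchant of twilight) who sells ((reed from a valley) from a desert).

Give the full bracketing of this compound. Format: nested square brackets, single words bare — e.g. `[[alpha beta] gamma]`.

Overall it is a kind of merchant (specifically "twilight merchant"); the modifier is "desert valley reed".
"desert valley reed" → head "reed" (specifically "valley reed"), modifier "desert".
"valley reed" → head "reed", modifier "valley".
"twilight merchant" → head "merchant", modifier "twilight".
Assembled: [[desert [valley reed]] [twilight merchant]].

[[desert [valley reed]] [twilight merchant]]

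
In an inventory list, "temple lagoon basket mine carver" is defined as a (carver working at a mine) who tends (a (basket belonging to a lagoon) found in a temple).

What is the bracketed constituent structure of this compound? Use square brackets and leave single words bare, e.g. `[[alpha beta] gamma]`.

Whole compound: head "carver" (specifically "mine carver"), modifier "temple lagoon basket".
Inside "temple lagoon basket": head "basket" (specifically "lagoon basket"), modifier "temple".
Inside "lagoon basket": head "basket", modifier "lagoon".
Inside "mine carver": head "carver", modifier "mine".
So the structure is [[temple [lagoon basket]] [mine carver]].

[[temple [lagoon basket]] [mine carver]]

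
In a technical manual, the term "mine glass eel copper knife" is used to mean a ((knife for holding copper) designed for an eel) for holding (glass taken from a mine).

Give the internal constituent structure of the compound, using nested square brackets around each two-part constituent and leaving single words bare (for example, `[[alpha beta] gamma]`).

[[mine glass] [eel [copper knife]]]

Whole compound: head "knife" (specifically "eel copper knife"), modifier "mine glass".
Inside "mine glass": head "glass", modifier "mine".
Inside "eel copper knife": head "knife" (specifically "copper knife"), modifier "eel".
Inside "copper knife": head "knife", modifier "copper".
Assembled: [[mine glass] [eel [copper knife]]].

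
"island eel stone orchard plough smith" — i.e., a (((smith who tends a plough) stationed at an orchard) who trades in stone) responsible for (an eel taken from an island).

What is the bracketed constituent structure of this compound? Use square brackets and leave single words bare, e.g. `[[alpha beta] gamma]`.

[[island eel] [stone [orchard [plough smith]]]]

The outermost head in the paraphrase is "smith" (specifically "stone orchard plough smith"), modified by "island eel".
"island eel" → head "eel", modifier "island".
"stone orchard plough smith" → head "smith" (specifically "orchard plough smith"), modifier "stone".
"orchard plough smith" → head "smith" (specifically "plough smith"), modifier "orchard".
"plough smith" → head "smith", modifier "plough".
So the structure is [[island eel] [stone [orchard [plough smith]]]].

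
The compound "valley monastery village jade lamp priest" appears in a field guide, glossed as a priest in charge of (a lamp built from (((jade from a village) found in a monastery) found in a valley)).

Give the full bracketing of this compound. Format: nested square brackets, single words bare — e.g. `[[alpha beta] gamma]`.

Overall it is a kind of priest; the modifier is "valley monastery village jade lamp".
Within "valley monastery village jade lamp", the head is "lamp" and the modifier is "valley monastery village jade".
Within "valley monastery village jade", the head is "jade" (specifically "monastery village jade") and the modifier is "valley".
Within "monastery village jade", the head is "jade" (specifically "village jade") and the modifier is "monastery".
Within "village jade", the head is "jade" and the modifier is "village".
Assembled: [[[valley [monastery [village jade]]] lamp] priest].

[[[valley [monastery [village jade]]] lamp] priest]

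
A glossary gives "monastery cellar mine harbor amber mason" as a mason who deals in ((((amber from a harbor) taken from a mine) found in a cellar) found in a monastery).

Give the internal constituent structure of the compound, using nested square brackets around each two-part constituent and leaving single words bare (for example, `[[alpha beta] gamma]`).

[[monastery [cellar [mine [harbor amber]]]] mason]

Overall it is a kind of mason; the modifier is "monastery cellar mine harbor amber".
"monastery cellar mine harbor amber" → head "amber" (specifically "cellar mine harbor amber"), modifier "monastery".
"cellar mine harbor amber" → head "amber" (specifically "mine harbor amber"), modifier "cellar".
"mine harbor amber" → head "amber" (specifically "harbor amber"), modifier "mine".
"harbor amber" → head "amber", modifier "harbor".
Putting it together: [[monastery [cellar [mine [harbor amber]]]] mason].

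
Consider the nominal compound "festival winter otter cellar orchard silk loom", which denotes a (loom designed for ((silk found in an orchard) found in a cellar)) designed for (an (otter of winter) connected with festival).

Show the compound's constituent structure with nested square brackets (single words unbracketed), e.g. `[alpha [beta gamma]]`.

[[festival [winter otter]] [[cellar [orchard silk]] loom]]

At the top level: head "loom" (specifically "cellar orchard silk loom"); modifier "festival winter otter".
"festival winter otter" → head "otter" (specifically "winter otter"), modifier "festival".
"winter otter" → head "otter", modifier "winter".
"cellar orchard silk loom" → head "loom", modifier "cellar orchard silk".
"cellar orchard silk" → head "silk" (specifically "orchard silk"), modifier "cellar".
"orchard silk" → head "silk", modifier "orchard".
So the structure is [[festival [winter otter]] [[cellar [orchard silk]] loom]].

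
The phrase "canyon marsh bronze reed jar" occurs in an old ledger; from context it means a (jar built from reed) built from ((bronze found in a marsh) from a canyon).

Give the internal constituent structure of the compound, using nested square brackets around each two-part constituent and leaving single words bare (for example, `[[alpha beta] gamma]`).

Whole compound: head "jar" (specifically "reed jar"), modifier "canyon marsh bronze".
Within "canyon marsh bronze", the head is "bronze" (specifically "marsh bronze") and the modifier is "canyon".
Within "marsh bronze", the head is "bronze" and the modifier is "marsh".
Within "reed jar", the head is "jar" and the modifier is "reed".
Putting it together: [[canyon [marsh bronze]] [reed jar]].

[[canyon [marsh bronze]] [reed jar]]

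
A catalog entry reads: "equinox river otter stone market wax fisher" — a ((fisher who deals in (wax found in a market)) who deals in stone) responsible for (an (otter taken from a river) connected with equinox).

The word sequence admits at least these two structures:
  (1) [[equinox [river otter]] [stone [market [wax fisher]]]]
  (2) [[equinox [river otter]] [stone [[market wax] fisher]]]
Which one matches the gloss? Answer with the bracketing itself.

[[equinox [river otter]] [stone [[market wax] fisher]]]

The paraphrase's head is the "fisher" part ("stone market wax fisher"); its modifier is "equinox river otter".
That top-level split, carried through the inner groups, gives [[equinox [river otter]] [stone [[market wax] fisher]]].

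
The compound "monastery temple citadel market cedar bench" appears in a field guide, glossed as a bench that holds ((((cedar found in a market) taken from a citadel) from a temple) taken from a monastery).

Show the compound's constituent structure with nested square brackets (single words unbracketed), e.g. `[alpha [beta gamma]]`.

Overall it is a kind of bench; the modifier is "monastery temple citadel market cedar".
"monastery temple citadel market cedar" → head "cedar" (specifically "temple citadel market cedar"), modifier "monastery".
"temple citadel market cedar" → head "cedar" (specifically "citadel market cedar"), modifier "temple".
"citadel market cedar" → head "cedar" (specifically "market cedar"), modifier "citadel".
"market cedar" → head "cedar", modifier "market".
Putting it together: [[monastery [temple [citadel [market cedar]]]] bench].

[[monastery [temple [citadel [market cedar]]]] bench]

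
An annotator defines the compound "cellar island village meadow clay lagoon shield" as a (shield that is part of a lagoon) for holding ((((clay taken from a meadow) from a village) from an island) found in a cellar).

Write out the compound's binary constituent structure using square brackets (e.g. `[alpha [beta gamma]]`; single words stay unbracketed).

The outermost head in the paraphrase is "shield" (specifically "lagoon shield"), modified by "cellar island village meadow clay".
"cellar island village meadow clay" → head "clay" (specifically "island village meadow clay"), modifier "cellar".
"island village meadow clay" → head "clay" (specifically "village meadow clay"), modifier "island".
"village meadow clay" → head "clay" (specifically "meadow clay"), modifier "village".
"meadow clay" → head "clay", modifier "meadow".
"lagoon shield" → head "shield", modifier "lagoon".
So the structure is [[cellar [island [village [meadow clay]]]] [lagoon shield]].

[[cellar [island [village [meadow clay]]]] [lagoon shield]]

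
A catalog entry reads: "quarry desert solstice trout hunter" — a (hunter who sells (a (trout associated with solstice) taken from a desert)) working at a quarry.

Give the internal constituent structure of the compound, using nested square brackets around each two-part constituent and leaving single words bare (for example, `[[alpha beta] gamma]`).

[quarry [[desert [solstice trout]] hunter]]

Whole compound: head "hunter" (specifically "desert solstice trout hunter"), modifier "quarry".
"desert solstice trout hunter" → head "hunter", modifier "desert solstice trout".
"desert solstice trout" → head "trout" (specifically "solstice trout"), modifier "desert".
"solstice trout" → head "trout", modifier "solstice".
Assembled: [quarry [[desert [solstice trout]] hunter]].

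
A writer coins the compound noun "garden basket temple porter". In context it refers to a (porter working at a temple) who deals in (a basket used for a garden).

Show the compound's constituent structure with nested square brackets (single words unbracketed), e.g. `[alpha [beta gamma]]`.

[[garden basket] [temple porter]]

The outermost head in the paraphrase is "porter" (specifically "temple porter"), modified by "garden basket".
"garden basket" → head "basket", modifier "garden".
"temple porter" → head "porter", modifier "temple".
Putting it together: [[garden basket] [temple porter]].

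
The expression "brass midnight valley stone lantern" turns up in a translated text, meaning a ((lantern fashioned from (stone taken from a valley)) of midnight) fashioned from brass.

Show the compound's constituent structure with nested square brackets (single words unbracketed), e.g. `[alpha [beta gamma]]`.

[brass [midnight [[valley stone] lantern]]]

Overall it is a kind of lantern (specifically "midnight valley stone lantern"); the modifier is "brass".
"midnight valley stone lantern" → head "lantern" (specifically "valley stone lantern"), modifier "midnight".
"valley stone lantern" → head "lantern", modifier "valley stone".
"valley stone" → head "stone", modifier "valley".
Putting it together: [brass [midnight [[valley stone] lantern]]].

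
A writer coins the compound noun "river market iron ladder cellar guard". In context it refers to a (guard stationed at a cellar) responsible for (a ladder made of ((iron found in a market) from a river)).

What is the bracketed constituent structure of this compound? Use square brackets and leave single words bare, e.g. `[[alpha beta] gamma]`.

The outermost head in the paraphrase is "guard" (specifically "cellar guard"), modified by "river market iron ladder".
Inside "river market iron ladder": head "ladder", modifier "river market iron".
Inside "river market iron": head "iron" (specifically "market iron"), modifier "river".
Inside "market iron": head "iron", modifier "market".
Inside "cellar guard": head "guard", modifier "cellar".
Assembled: [[[river [market iron]] ladder] [cellar guard]].

[[[river [market iron]] ladder] [cellar guard]]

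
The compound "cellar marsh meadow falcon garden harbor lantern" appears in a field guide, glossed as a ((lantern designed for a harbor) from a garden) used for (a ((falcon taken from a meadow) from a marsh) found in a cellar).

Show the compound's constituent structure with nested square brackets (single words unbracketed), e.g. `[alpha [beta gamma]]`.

The outermost head in the paraphrase is "lantern" (specifically "garden harbor lantern"), modified by "cellar marsh meadow falcon".
Within "cellar marsh meadow falcon", the head is "falcon" (specifically "marsh meadow falcon") and the modifier is "cellar".
Within "marsh meadow falcon", the head is "falcon" (specifically "meadow falcon") and the modifier is "marsh".
Within "meadow falcon", the head is "falcon" and the modifier is "meadow".
Within "garden harbor lantern", the head is "lantern" (specifically "harbor lantern") and the modifier is "garden".
Within "harbor lantern", the head is "lantern" and the modifier is "harbor".
Putting it together: [[cellar [marsh [meadow falcon]]] [garden [harbor lantern]]].

[[cellar [marsh [meadow falcon]]] [garden [harbor lantern]]]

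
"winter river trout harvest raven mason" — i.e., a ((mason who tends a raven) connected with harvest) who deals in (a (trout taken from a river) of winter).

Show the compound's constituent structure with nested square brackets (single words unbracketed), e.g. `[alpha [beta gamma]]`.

Overall it is a kind of mason (specifically "harvest raven mason"); the modifier is "winter river trout".
Inside "winter river trout": head "trout" (specifically "river trout"), modifier "winter".
Inside "river trout": head "trout", modifier "river".
Inside "harvest raven mason": head "mason" (specifically "raven mason"), modifier "harvest".
Inside "raven mason": head "mason", modifier "raven".
Assembled: [[winter [river trout]] [harvest [raven mason]]].

[[winter [river trout]] [harvest [raven mason]]]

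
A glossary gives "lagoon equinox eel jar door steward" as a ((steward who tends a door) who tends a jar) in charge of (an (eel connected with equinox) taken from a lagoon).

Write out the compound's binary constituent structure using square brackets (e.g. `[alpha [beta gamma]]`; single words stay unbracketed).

[[lagoon [equinox eel]] [jar [door steward]]]

Whole compound: head "steward" (specifically "jar door steward"), modifier "lagoon equinox eel".
Within "lagoon equinox eel", the head is "eel" (specifically "equinox eel") and the modifier is "lagoon".
Within "equinox eel", the head is "eel" and the modifier is "equinox".
Within "jar door steward", the head is "steward" (specifically "door steward") and the modifier is "jar".
Within "door steward", the head is "steward" and the modifier is "door".
Putting it together: [[lagoon [equinox eel]] [jar [door steward]]].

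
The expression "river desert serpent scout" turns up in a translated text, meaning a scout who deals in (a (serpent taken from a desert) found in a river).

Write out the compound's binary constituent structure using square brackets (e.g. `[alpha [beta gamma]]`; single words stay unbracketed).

At the top level: head "scout"; modifier "river desert serpent".
Within "river desert serpent", the head is "serpent" (specifically "desert serpent") and the modifier is "river".
Within "desert serpent", the head is "serpent" and the modifier is "desert".
Assembled: [[river [desert serpent]] scout].

[[river [desert serpent]] scout]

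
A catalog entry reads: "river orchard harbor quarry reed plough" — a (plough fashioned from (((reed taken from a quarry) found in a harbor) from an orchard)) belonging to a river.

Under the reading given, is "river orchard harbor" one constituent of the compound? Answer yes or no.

no

The top-level split is [river] [orchard harbor quarry reed plough]; the full structure is [river [[orchard [harbor [quarry reed]]] plough]].
"river orchard harbor" straddles a constituent boundary, so it is not a single unit.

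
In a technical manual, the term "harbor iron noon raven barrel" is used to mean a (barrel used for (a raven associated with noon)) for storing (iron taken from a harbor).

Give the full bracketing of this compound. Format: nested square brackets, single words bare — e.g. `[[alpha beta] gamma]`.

[[harbor iron] [[noon raven] barrel]]

Whole compound: head "barrel" (specifically "noon raven barrel"), modifier "harbor iron".
"harbor iron" → head "iron", modifier "harbor".
"noon raven barrel" → head "barrel", modifier "noon raven".
"noon raven" → head "raven", modifier "noon".
Putting it together: [[harbor iron] [[noon raven] barrel]].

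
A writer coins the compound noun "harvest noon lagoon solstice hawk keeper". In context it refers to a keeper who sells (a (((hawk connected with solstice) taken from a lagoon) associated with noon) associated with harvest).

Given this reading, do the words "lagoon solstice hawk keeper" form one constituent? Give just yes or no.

no

The top-level split is [harvest noon lagoon solstice hawk] [keeper]; the full structure is [[harvest [noon [lagoon [solstice hawk]]]] keeper].
"lagoon solstice hawk keeper" straddles a constituent boundary, so it is not a single unit.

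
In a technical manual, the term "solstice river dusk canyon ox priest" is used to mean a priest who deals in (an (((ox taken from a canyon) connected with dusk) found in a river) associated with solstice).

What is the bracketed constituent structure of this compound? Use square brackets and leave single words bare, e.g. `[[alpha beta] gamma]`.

[[solstice [river [dusk [canyon ox]]]] priest]

Overall it is a kind of priest; the modifier is "solstice river dusk canyon ox".
Within "solstice river dusk canyon ox", the head is "ox" (specifically "river dusk canyon ox") and the modifier is "solstice".
Within "river dusk canyon ox", the head is "ox" (specifically "dusk canyon ox") and the modifier is "river".
Within "dusk canyon ox", the head is "ox" (specifically "canyon ox") and the modifier is "dusk".
Within "canyon ox", the head is "ox" and the modifier is "canyon".
Putting it together: [[solstice [river [dusk [canyon ox]]]] priest].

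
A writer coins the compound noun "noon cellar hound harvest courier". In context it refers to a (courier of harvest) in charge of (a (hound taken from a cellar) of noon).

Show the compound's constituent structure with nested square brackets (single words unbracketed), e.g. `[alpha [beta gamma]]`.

[[noon [cellar hound]] [harvest courier]]

Overall it is a kind of courier (specifically "harvest courier"); the modifier is "noon cellar hound".
Inside "noon cellar hound": head "hound" (specifically "cellar hound"), modifier "noon".
Inside "cellar hound": head "hound", modifier "cellar".
Inside "harvest courier": head "courier", modifier "harvest".
Assembled: [[noon [cellar hound]] [harvest courier]].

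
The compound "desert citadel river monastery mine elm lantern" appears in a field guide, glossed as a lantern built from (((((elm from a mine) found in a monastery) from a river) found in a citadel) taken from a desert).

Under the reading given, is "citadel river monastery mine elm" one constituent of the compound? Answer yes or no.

The paraphrase groups the words so that "citadel river monastery mine elm" is one unit: it corresponds to a single parenthesized sub-phrase.
The full structure is [[desert [citadel [river [monastery [mine elm]]]]] lantern], in which [citadel river monastery mine elm] is a constituent.

yes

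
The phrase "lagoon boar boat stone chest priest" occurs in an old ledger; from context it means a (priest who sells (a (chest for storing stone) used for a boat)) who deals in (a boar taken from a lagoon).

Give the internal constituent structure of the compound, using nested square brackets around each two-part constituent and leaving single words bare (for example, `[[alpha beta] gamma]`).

The outermost head in the paraphrase is "priest" (specifically "boat stone chest priest"), modified by "lagoon boar".
Within "lagoon boar", the head is "boar" and the modifier is "lagoon".
Within "boat stone chest priest", the head is "priest" and the modifier is "boat stone chest".
Within "boat stone chest", the head is "chest" (specifically "stone chest") and the modifier is "boat".
Within "stone chest", the head is "chest" and the modifier is "stone".
So the structure is [[lagoon boar] [[boat [stone chest]] priest]].

[[lagoon boar] [[boat [stone chest]] priest]]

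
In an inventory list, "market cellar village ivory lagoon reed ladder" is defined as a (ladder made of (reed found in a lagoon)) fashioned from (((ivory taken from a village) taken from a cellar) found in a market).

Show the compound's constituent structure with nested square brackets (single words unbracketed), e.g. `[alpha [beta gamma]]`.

[[market [cellar [village ivory]]] [[lagoon reed] ladder]]

The outermost head in the paraphrase is "ladder" (specifically "lagoon reed ladder"), modified by "market cellar village ivory".
Within "market cellar village ivory", the head is "ivory" (specifically "cellar village ivory") and the modifier is "market".
Within "cellar village ivory", the head is "ivory" (specifically "village ivory") and the modifier is "cellar".
Within "village ivory", the head is "ivory" and the modifier is "village".
Within "lagoon reed ladder", the head is "ladder" and the modifier is "lagoon reed".
Within "lagoon reed", the head is "reed" and the modifier is "lagoon".
Assembled: [[market [cellar [village ivory]]] [[lagoon reed] ladder]].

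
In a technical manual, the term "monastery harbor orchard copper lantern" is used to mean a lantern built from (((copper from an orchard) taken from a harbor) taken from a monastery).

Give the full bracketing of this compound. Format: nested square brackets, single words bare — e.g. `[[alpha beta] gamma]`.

Whole compound: head "lantern", modifier "monastery harbor orchard copper".
Within "monastery harbor orchard copper", the head is "copper" (specifically "harbor orchard copper") and the modifier is "monastery".
Within "harbor orchard copper", the head is "copper" (specifically "orchard copper") and the modifier is "harbor".
Within "orchard copper", the head is "copper" and the modifier is "orchard".
Putting it together: [[monastery [harbor [orchard copper]]] lantern].

[[monastery [harbor [orchard copper]]] lantern]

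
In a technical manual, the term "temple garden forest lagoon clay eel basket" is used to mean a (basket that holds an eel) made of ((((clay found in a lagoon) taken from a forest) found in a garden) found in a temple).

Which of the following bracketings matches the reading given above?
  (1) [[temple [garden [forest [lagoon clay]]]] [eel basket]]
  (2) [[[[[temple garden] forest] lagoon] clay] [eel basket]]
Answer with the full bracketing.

[[temple [garden [forest [lagoon clay]]]] [eel basket]]

The paraphrase's head is the "basket" part ("eel basket"); its modifier is "temple garden forest lagoon clay".
That top-level split, carried through the inner groups, gives [[temple [garden [forest [lagoon clay]]]] [eel basket]].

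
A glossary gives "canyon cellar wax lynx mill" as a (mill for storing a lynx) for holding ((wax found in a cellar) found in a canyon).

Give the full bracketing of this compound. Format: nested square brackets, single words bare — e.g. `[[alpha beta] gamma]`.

Overall it is a kind of mill (specifically "lynx mill"); the modifier is "canyon cellar wax".
Within "canyon cellar wax", the head is "wax" (specifically "cellar wax") and the modifier is "canyon".
Within "cellar wax", the head is "wax" and the modifier is "cellar".
Within "lynx mill", the head is "mill" and the modifier is "lynx".
Assembled: [[canyon [cellar wax]] [lynx mill]].

[[canyon [cellar wax]] [lynx mill]]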